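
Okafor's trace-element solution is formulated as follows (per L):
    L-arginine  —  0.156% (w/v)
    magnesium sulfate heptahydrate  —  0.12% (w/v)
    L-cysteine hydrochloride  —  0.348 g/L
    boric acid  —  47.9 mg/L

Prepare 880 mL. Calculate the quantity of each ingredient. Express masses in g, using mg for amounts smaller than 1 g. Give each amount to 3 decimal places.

L-arginine 1.373 g; magnesium sulfate heptahydrate 1.056 g; L-cysteine hydrochloride 306.240 mg; boric acid 42.152 mg

Target volume = 880 mL = 0.88 L.
L-arginine: 0.156% w/v = 1.56 g/L → 1.56 × 0.88 L = 1.373 g
magnesium sulfate heptahydrate: 0.12 g per 100 mL × 880 mL ÷ 100 = 1.056 g
L-cysteine hydrochloride: 0.348 g/L × 0.88 L = 0.30624 g = 306.240 mg
boric acid: 47.9 mg/L × 0.88 L = 42.152 mg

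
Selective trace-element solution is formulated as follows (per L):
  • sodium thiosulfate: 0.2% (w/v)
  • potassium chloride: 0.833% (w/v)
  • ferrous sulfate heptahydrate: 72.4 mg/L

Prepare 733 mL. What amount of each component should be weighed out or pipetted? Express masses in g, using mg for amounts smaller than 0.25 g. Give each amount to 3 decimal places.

sodium thiosulfate 1.466 g; potassium chloride 6.106 g; ferrous sulfate heptahydrate 53.069 mg

Scale factor relative to 1 L: 0.733.
sodium thiosulfate: 0.2 g per 100 mL × 733 mL ÷ 100 = 1.466 g
potassium chloride: 0.833 g per 100 mL × 733 mL ÷ 100 = 6.106 g
ferrous sulfate heptahydrate: 72.4 mg/L × 0.733 L = 53.069 mg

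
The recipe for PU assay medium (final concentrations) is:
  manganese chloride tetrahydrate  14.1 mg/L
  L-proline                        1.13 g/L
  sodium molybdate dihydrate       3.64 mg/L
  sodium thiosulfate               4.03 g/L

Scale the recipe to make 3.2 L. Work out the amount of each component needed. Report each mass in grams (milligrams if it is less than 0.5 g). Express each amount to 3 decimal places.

Scale factor relative to 1 L: 3.2.
manganese chloride tetrahydrate: 14.1 mg/L × 3.2 L = 45.120 mg
L-proline: 1.13 g/L × 3.2 L = 3.616 g
sodium molybdate dihydrate: 3.64 mg/L × 3.2 L = 11.648 mg
sodium thiosulfate: 4.03 g/L × 3.2 L = 12.896 g

manganese chloride tetrahydrate 45.120 mg; L-proline 3.616 g; sodium molybdate dihydrate 11.648 mg; sodium thiosulfate 12.896 g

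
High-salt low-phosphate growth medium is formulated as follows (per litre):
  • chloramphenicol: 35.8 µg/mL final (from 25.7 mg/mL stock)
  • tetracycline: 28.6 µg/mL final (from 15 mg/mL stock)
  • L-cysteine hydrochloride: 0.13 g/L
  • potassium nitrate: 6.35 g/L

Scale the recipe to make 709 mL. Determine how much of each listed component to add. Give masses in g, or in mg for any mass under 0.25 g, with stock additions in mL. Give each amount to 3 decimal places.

Scale factor relative to 1 L: 0.709.
chloramphenicol: V = C2·V2/C1 = 35.8 µg/mL × 709 mL ÷ 25700 µg/mL = 0.988 mL
tetracycline: C1V1 = C2V2 → 28.6 µg/mL × 709 mL ÷ 15000 µg/mL = 1.352 mL
L-cysteine hydrochloride: 0.13 g/L × 0.709 L = 0.09217 g = 92.170 mg
potassium nitrate: 6.35 g/L × 0.709 L = 4.502 g

chloramphenicol 0.988 mL; tetracycline 1.352 mL; L-cysteine hydrochloride 92.170 mg; potassium nitrate 4.502 g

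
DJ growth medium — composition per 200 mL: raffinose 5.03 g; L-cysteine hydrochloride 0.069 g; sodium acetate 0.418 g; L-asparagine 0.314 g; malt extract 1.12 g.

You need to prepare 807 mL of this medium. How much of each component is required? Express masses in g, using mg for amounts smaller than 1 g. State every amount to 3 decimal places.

Scale factor = 807 mL / 200 mL = 4.035.
raffinose: 5.03 g × (807 mL / 200 mL) = 20.296 g
L-cysteine hydrochloride: 0.069 g × (807 mL / 200 mL) = 0.278415 g = 278.415 mg
sodium acetate: 0.418 g × (807 mL / 200 mL) = 1.687 g
L-asparagine: 0.314 g × (807 mL / 200 mL) = 1.267 g
malt extract: 1.12 g × (807 mL / 200 mL) = 4.519 g

raffinose 20.296 g; L-cysteine hydrochloride 278.415 mg; sodium acetate 1.687 g; L-asparagine 1.267 g; malt extract 4.519 g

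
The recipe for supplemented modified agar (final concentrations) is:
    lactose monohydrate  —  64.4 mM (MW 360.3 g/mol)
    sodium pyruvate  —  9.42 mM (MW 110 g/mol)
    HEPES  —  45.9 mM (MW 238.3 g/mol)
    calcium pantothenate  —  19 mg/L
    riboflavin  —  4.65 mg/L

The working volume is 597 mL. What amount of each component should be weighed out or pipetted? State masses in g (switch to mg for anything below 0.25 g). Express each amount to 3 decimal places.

lactose monohydrate 13.852 g; sodium pyruvate 0.619 g; HEPES 6.530 g; calcium pantothenate 11.343 mg; riboflavin 2.776 mg

Target volume = 597 mL = 0.597 L.
lactose monohydrate: 64.4 mmol/L × 360.3 g/mol × 0.597 L ÷ 1000 = 13.852 g
sodium pyruvate: 9.42 mmol/L × 110 g/mol × 0.597 L ÷ 1000 = 0.619 g
HEPES: 45.9 mmol/L × 238.3 g/mol × 0.597 L ÷ 1000 = 6.530 g
calcium pantothenate: 19 mg/L × 0.597 L = 11.343 mg
riboflavin: 4.65 mg/L × 0.597 L = 2.776 mg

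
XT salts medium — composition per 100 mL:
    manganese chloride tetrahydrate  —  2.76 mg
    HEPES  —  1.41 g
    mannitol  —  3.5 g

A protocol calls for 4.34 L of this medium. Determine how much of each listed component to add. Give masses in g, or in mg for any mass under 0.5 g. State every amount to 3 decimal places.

Ratio of target to recipe volume: 4340 / 100 = 43.4.
manganese chloride tetrahydrate: 2.76 mg × (4340 mL / 100 mL) = 119.784 mg
HEPES: 1.41 g × (4340 mL / 100 mL) = 61.194 g
mannitol: 3.5 g × (4340 mL / 100 mL) = 151.900 g

manganese chloride tetrahydrate 119.784 mg; HEPES 61.194 g; mannitol 151.900 g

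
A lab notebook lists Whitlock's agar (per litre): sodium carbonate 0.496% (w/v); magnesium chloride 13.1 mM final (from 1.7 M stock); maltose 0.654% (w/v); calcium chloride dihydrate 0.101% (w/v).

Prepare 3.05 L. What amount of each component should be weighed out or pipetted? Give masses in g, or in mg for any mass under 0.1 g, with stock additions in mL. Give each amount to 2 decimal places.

Working volume: 3.05 L.
sodium carbonate: 0.496 g per 100 mL × 3050 mL ÷ 100 = 15.13 g
magnesium chloride: C1V1 = C2V2 → 13.1 mM × 3050 mL ÷ 1700 mM = 23.50 mL
maltose: 0.654% w/v = 6.54 g/L → 6.54 × 3.05 L = 19.95 g
calcium chloride dihydrate: 0.101% w/v = 1.01 g/L → 1.01 × 3.05 L = 3.08 g

sodium carbonate 15.13 g; magnesium chloride 23.50 mL; maltose 19.95 g; calcium chloride dihydrate 3.08 g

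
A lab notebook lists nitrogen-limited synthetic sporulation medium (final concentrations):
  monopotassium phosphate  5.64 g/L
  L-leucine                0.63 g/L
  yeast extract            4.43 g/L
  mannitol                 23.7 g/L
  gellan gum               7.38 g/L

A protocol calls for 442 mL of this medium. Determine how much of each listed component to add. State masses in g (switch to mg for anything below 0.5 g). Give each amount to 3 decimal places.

monopotassium phosphate 2.493 g; L-leucine 278.460 mg; yeast extract 1.958 g; mannitol 10.475 g; gellan gum 3.262 g

Scale factor relative to 1 L: 0.442.
monopotassium phosphate: 5.64 g/L × 0.442 L = 2.493 g
L-leucine: 0.63 g/L × 0.442 L = 0.27846 g = 278.460 mg
yeast extract: 4.43 g/L × 0.442 L = 1.958 g
mannitol: 23.7 g/L × 0.442 L = 10.475 g
gellan gum: 7.38 g/L × 0.442 L = 3.262 g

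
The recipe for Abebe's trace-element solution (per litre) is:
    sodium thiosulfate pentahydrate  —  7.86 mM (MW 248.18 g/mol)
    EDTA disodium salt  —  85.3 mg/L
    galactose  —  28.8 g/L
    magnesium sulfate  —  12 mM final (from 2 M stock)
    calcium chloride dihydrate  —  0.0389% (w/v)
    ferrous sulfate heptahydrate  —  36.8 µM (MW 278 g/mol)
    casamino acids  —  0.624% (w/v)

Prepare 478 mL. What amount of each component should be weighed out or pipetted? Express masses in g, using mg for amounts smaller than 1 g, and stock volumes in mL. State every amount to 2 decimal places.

sodium thiosulfate pentahydrate 932.43 mg; EDTA disodium salt 40.77 mg; galactose 13.77 g; magnesium sulfate 2.87 mL; calcium chloride dihydrate 185.94 mg; ferrous sulfate heptahydrate 4.89 mg; casamino acids 2.98 g

Scale factor relative to 1 L: 0.478.
sodium thiosulfate pentahydrate: 7.86 mmol/L × 248.18 mg/mmol × 0.478 L = 932.43 mg
EDTA disodium salt: 85.3 mg/L × 0.478 L = 40.77 mg
galactose: 28.8 g/L × 0.478 L = 13.77 g
magnesium sulfate: C1V1 = C2V2 → 12 mM × 478 mL ÷ 2000 mM = 2.87 mL
calcium chloride dihydrate: 0.0389% w/v = 0.389 g/L → 0.389 × 0.478 L = 0.185942 g = 185.94 mg
ferrous sulfate heptahydrate: 36.8 µmol/L × 278 g/mol × 0.478 L ÷ 1000 = 4.89 mg
casamino acids: 0.624 g per 100 mL × 478 mL ÷ 100 = 2.98 g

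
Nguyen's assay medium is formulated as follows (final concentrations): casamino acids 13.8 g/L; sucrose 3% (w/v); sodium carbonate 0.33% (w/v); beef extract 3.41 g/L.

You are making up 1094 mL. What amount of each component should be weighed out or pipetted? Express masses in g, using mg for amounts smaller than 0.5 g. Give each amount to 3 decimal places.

casamino acids 15.097 g; sucrose 32.820 g; sodium carbonate 3.610 g; beef extract 3.731 g

Target volume = 1094 mL = 1.094 L.
casamino acids: 13.8 g/L × 1.094 L = 15.097 g
sucrose: 3% w/v = 30 g/L → 30 × 1.094 L = 32.820 g
sodium carbonate: 0.33% w/v = 3.3 g/L → 3.3 × 1.094 L = 3.610 g
beef extract: 3.41 g/L × 1.094 L = 3.731 g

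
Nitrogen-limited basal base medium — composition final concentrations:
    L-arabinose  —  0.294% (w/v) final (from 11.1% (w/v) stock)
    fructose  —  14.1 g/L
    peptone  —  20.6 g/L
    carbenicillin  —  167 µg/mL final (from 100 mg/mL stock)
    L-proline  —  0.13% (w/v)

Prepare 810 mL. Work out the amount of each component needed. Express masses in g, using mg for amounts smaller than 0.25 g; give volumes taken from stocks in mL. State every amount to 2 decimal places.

Scale factor relative to 1 L: 0.81.
L-arabinose: V = C2·V2/C1 = 0.294% ÷ 11.1% × 810 mL = 21.45 mL
fructose: 14.1 g/L × 0.81 L = 11.42 g
peptone: 20.6 g/L × 0.81 L = 16.69 g
carbenicillin: V = C2·V2/C1 = 167 µg/mL × 810 mL ÷ 100000 µg/mL = 1.35 mL
L-proline: 0.13 g per 100 mL × 810 mL ÷ 100 = 1.05 g

L-arabinose 21.45 mL; fructose 11.42 g; peptone 16.69 g; carbenicillin 1.35 mL; L-proline 1.05 g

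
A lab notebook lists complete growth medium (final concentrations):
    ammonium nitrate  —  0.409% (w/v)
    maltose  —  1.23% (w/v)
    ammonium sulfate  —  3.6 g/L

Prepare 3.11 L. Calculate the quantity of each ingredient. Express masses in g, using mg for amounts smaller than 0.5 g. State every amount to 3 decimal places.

ammonium nitrate 12.720 g; maltose 38.253 g; ammonium sulfate 11.196 g

Scale factor relative to 1 L: 3.11.
ammonium nitrate: 0.409 g per 100 mL × 3110 mL ÷ 100 = 12.720 g
maltose: 1.23% w/v = 12.3 g/L → 12.3 × 3.11 L = 38.253 g
ammonium sulfate: 3.6 g/L × 3.11 L = 11.196 g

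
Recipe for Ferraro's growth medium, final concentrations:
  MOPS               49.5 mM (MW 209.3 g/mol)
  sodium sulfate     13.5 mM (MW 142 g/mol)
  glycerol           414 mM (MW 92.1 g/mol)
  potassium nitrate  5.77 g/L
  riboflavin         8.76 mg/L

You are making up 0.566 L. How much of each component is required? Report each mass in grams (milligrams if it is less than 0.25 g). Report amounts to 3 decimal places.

Scale factor relative to 1 L: 0.566.
MOPS: 49.5 mmol/L × 209.3 g/mol × 0.566 L ÷ 1000 = 5.864 g
sodium sulfate: 13.5 mmol/L × 142 g/mol × 0.566 L ÷ 1000 = 1.085 g
glycerol: 414 mmol/L × 92.1 g/mol × 0.566 L ÷ 1000 = 21.581 g
potassium nitrate: 5.77 g/L × 0.566 L = 3.266 g
riboflavin: 8.76 mg/L × 0.566 L = 4.958 mg

MOPS 5.864 g; sodium sulfate 1.085 g; glycerol 21.581 g; potassium nitrate 3.266 g; riboflavin 4.958 mg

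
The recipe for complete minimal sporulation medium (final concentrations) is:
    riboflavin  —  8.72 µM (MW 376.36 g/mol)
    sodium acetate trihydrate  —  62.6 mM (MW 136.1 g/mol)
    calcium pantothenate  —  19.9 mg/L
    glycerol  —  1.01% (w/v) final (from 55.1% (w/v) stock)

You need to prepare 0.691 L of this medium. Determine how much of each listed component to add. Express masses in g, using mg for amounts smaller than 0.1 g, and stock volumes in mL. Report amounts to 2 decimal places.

riboflavin 2.27 mg; sodium acetate trihydrate 5.89 g; calcium pantothenate 13.75 mg; glycerol 12.67 mL

Scale factor relative to 1 L: 0.691.
riboflavin: 8.72 µmol/L × 376.36 g/mol × 0.691 L ÷ 1000 = 2.27 mg
sodium acetate trihydrate: 62.6 mmol/L × 136.1 g/mol × 0.691 L ÷ 1000 = 5.89 g
calcium pantothenate: 19.9 mg/L × 0.691 L = 13.75 mg
glycerol: V = C2·V2/C1 = 1.01% ÷ 55.1% × 691 mL = 12.67 mL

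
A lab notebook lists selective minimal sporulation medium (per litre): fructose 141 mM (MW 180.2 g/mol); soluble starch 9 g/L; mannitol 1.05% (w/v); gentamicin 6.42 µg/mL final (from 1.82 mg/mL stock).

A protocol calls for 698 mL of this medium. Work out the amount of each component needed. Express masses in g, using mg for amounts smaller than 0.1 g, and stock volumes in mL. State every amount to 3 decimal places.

Target volume = 698 mL = 0.698 L.
fructose: 141 mmol/L × 180.2 g/mol × 0.698 L ÷ 1000 = 17.735 g
soluble starch: 9 g/L × 0.698 L = 6.282 g
mannitol: 1.05 g per 100 mL × 698 mL ÷ 100 = 7.329 g
gentamicin: V = C2·V2/C1 = 6.42 µg/mL × 698 mL ÷ 1820 µg/mL = 2.462 mL

fructose 17.735 g; soluble starch 6.282 g; mannitol 7.329 g; gentamicin 2.462 mL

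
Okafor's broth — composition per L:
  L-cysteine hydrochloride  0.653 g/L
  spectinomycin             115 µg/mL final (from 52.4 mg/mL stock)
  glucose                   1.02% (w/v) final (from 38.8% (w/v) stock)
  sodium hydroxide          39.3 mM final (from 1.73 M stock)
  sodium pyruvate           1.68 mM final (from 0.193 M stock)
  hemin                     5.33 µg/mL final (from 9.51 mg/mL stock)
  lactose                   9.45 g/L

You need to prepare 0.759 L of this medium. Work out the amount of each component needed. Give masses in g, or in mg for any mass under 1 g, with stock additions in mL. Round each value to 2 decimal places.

L-cysteine hydrochloride 495.63 mg; spectinomycin 1.67 mL; glucose 19.95 mL; sodium hydroxide 17.24 mL; sodium pyruvate 6.61 mL; hemin 0.43 mL; lactose 7.17 g

Scale factor relative to 1 L: 0.759.
L-cysteine hydrochloride: 0.653 g/L × 0.759 L = 0.495627 g = 495.63 mg
spectinomycin: V = C2·V2/C1 = 115 µg/mL × 759 mL ÷ 52400 µg/mL = 1.67 mL
glucose: C1V1 = C2V2 → 1.02% ÷ 38.8% × 759 mL = 19.95 mL
sodium hydroxide: dilute stock: 39.3 mM × 759 mL ÷ 1730 mM = 17.24 mL
sodium pyruvate: C1V1 = C2V2 → 1.68 mM × 759 mL ÷ 193 mM = 6.61 mL
hemin: V = C2·V2/C1 = 5.33 µg/mL × 759 mL ÷ 9510 µg/mL = 0.43 mL
lactose: 9.45 g/L × 0.759 L = 7.17 g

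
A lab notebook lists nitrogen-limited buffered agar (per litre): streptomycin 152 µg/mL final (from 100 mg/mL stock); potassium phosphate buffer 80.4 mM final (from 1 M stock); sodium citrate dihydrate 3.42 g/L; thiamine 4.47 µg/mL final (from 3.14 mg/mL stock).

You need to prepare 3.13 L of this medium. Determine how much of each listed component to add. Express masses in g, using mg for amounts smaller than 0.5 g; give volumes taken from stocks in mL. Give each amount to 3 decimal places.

Scale factor relative to 1 L: 3.13.
streptomycin: V = C2·V2/C1 = 152 µg/mL × 3130 mL ÷ 100000 µg/mL = 4.758 mL
potassium phosphate buffer: C1V1 = C2V2 → 80.4 mM × 3130 mL ÷ 1000 mM = 251.652 mL
sodium citrate dihydrate: 3.42 g/L × 3.13 L = 10.705 g
thiamine: C1V1 = C2V2 → 4.47 µg/mL × 3130 mL ÷ 3140 µg/mL = 4.456 mL

streptomycin 4.758 mL; potassium phosphate buffer 251.652 mL; sodium citrate dihydrate 10.705 g; thiamine 4.456 mL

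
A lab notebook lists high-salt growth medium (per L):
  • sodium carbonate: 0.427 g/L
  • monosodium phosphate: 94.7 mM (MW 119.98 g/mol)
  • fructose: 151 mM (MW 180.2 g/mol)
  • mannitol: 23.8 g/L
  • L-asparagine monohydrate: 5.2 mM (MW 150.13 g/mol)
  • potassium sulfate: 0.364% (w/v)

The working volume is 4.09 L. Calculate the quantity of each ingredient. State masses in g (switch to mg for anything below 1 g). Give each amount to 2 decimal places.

sodium carbonate 1.75 g; monosodium phosphate 46.47 g; fructose 111.29 g; mannitol 97.34 g; L-asparagine monohydrate 3.19 g; potassium sulfate 14.89 g

Scale factor relative to 1 L: 4.09.
sodium carbonate: 0.427 g/L × 4.09 L = 1.75 g
monosodium phosphate: 94.7 mmol/L × 119.98 g/mol × 4.09 L ÷ 1000 = 46.47 g
fructose: 151 mmol/L × 180.2 g/mol × 4.09 L ÷ 1000 = 111.29 g
mannitol: 23.8 g/L × 4.09 L = 97.34 g
L-asparagine monohydrate: 5.2 mmol/L × 150.13 g/mol × 4.09 L ÷ 1000 = 3.19 g
potassium sulfate: 0.364 g per 100 mL × 4090 mL ÷ 100 = 14.89 g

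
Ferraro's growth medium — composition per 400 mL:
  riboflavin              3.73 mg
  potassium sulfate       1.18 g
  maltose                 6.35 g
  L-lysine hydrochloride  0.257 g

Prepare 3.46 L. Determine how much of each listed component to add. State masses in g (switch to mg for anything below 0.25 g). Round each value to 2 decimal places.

riboflavin 32.26 mg; potassium sulfate 10.21 g; maltose 54.93 g; L-lysine hydrochloride 2.22 g

Ratio of target to recipe volume: 3460 / 400 = 8.65.
riboflavin: 3.73 mg × (3460 mL / 400 mL) = 32.26 mg
potassium sulfate: 1.18 g × (3460 mL / 400 mL) = 10.21 g
maltose: 6.35 g × (3460 mL / 400 mL) = 54.93 g
L-lysine hydrochloride: 0.257 g × (3460 mL / 400 mL) = 2.22 g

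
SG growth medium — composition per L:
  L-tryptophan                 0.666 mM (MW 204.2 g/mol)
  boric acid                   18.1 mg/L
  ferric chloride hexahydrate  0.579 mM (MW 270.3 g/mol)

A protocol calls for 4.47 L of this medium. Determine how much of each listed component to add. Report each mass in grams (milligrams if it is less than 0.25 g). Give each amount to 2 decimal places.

L-tryptophan 0.61 g; boric acid 80.91 mg; ferric chloride hexahydrate 0.70 g

Scale factor relative to 1 L: 4.47.
L-tryptophan: 0.666 mmol/L × 204.2 g/mol × 4.47 L ÷ 1000 = 0.61 g
boric acid: 18.1 mg/L × 4.47 L = 80.91 mg
ferric chloride hexahydrate: 0.579 mmol/L × 270.3 g/mol × 4.47 L ÷ 1000 = 0.70 g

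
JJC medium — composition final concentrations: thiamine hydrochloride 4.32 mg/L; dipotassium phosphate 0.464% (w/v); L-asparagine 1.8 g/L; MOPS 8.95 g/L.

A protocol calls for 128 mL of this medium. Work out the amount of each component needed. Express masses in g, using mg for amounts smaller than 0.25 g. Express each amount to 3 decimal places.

thiamine hydrochloride 0.553 mg; dipotassium phosphate 0.594 g; L-asparagine 230.400 mg; MOPS 1.146 g

Working volume: 128 mL = 0.128 L.
thiamine hydrochloride: 4.32 mg/L × 0.128 L = 0.553 mg
dipotassium phosphate: 0.464 g per 100 mL × 128 mL ÷ 100 = 0.594 g
L-asparagine: 1.8 g/L × 0.128 L = 0.2304 g = 230.400 mg
MOPS: 8.95 g/L × 0.128 L = 1.146 g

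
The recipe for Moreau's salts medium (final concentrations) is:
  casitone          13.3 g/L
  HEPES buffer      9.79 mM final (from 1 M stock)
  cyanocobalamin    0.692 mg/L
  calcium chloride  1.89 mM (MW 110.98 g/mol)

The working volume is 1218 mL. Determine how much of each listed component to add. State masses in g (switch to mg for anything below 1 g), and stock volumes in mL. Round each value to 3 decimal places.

casitone 16.199 g; HEPES buffer 11.924 mL; cyanocobalamin 0.843 mg; calcium chloride 255.478 mg

Target volume = 1218 mL = 1.218 L.
casitone: 13.3 g/L × 1.218 L = 16.199 g
HEPES buffer: V = C2·V2/C1 = 9.79 mM × 1218 mL ÷ 1000 mM = 11.924 mL
cyanocobalamin: 0.692 mg/L × 1.218 L = 0.843 mg
calcium chloride: 1.89 mmol/L × 110.98 mg/mmol × 1.218 L = 255.478 mg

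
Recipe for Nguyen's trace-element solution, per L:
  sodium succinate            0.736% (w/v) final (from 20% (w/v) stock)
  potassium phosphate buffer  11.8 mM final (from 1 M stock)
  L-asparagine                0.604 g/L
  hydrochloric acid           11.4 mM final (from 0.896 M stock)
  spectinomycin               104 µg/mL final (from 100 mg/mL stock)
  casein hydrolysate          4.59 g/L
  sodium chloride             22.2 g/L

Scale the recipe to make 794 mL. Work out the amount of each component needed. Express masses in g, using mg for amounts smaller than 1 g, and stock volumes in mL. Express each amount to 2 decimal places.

Working volume: 794 mL = 0.794 L.
sodium succinate: dilute stock: 0.736% ÷ 20% × 794 mL = 29.22 mL
potassium phosphate buffer: C1V1 = C2V2 → 11.8 mM × 794 mL ÷ 1000 mM = 9.37 mL
L-asparagine: 0.604 g/L × 0.794 L = 0.479576 g = 479.58 mg
hydrochloric acid: dilute stock: 11.4 mM × 794 mL ÷ 896 mM = 10.10 mL
spectinomycin: dilute stock: 104 µg/mL × 794 mL ÷ 100000 µg/mL = 0.83 mL
casein hydrolysate: 4.59 g/L × 0.794 L = 3.64 g
sodium chloride: 22.2 g/L × 0.794 L = 17.63 g

sodium succinate 29.22 mL; potassium phosphate buffer 9.37 mL; L-asparagine 479.58 mg; hydrochloric acid 10.10 mL; spectinomycin 0.83 mL; casein hydrolysate 3.64 g; sodium chloride 17.63 g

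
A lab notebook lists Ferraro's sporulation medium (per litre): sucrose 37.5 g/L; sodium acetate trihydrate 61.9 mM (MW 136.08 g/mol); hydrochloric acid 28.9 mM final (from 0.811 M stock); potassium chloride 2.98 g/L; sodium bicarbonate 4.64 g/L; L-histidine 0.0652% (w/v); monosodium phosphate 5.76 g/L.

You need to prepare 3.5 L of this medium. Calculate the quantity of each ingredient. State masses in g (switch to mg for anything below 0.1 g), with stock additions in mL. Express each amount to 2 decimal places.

sucrose 131.25 g; sodium acetate trihydrate 29.48 g; hydrochloric acid 124.72 mL; potassium chloride 10.43 g; sodium bicarbonate 16.24 g; L-histidine 2.28 g; monosodium phosphate 20.16 g

Scale factor relative to 1 L: 3.5.
sucrose: 37.5 g/L × 3.5 L = 131.25 g
sodium acetate trihydrate: 61.9 mmol/L × 136.08 g/mol × 3.5 L ÷ 1000 = 29.48 g
hydrochloric acid: C1V1 = C2V2 → 28.9 mM × 3500 mL ÷ 811 mM = 124.72 mL
potassium chloride: 2.98 g/L × 3.5 L = 10.43 g
sodium bicarbonate: 4.64 g/L × 3.5 L = 16.24 g
L-histidine: 0.0652% w/v = 0.652 g/L → 0.652 × 3.5 L = 2.28 g
monosodium phosphate: 5.76 g/L × 3.5 L = 20.16 g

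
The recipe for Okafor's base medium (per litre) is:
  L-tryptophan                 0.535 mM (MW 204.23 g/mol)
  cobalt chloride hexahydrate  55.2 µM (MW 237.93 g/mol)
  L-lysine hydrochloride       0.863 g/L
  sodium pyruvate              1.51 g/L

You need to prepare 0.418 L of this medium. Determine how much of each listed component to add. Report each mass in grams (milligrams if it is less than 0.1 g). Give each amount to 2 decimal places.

L-tryptophan 45.67 mg; cobalt chloride hexahydrate 5.49 mg; L-lysine hydrochloride 0.36 g; sodium pyruvate 0.63 g

Scale factor relative to 1 L: 0.418.
L-tryptophan: 0.535 mmol/L × 204.23 mg/mmol × 0.418 L = 45.67 mg
cobalt chloride hexahydrate: 55.2 µmol/L × 237.93 g/mol × 0.418 L ÷ 1000 = 5.49 mg
L-lysine hydrochloride: 0.863 g/L × 0.418 L = 0.36 g
sodium pyruvate: 1.51 g/L × 0.418 L = 0.63 g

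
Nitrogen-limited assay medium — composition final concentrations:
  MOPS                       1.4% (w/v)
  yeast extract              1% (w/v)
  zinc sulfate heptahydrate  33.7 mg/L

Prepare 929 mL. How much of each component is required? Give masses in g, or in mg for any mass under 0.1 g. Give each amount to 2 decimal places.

MOPS 13.01 g; yeast extract 9.29 g; zinc sulfate heptahydrate 31.31 mg

Scale factor relative to 1 L: 0.929.
MOPS: 1.4% w/v = 14 g/L → 14 × 0.929 L = 13.01 g
yeast extract: 1% w/v = 10 g/L → 10 × 0.929 L = 9.29 g
zinc sulfate heptahydrate: 33.7 mg/L × 0.929 L = 31.31 mg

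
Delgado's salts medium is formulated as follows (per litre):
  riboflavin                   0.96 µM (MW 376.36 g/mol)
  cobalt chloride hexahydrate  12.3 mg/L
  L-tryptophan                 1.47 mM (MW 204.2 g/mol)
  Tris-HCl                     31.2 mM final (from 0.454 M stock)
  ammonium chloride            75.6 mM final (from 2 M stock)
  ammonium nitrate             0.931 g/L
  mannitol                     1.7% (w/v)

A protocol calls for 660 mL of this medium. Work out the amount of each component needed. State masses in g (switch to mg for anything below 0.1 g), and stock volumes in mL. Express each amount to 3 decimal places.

riboflavin 0.238 mg; cobalt chloride hexahydrate 8.118 mg; L-tryptophan 0.198 g; Tris-HCl 45.357 mL; ammonium chloride 24.948 mL; ammonium nitrate 0.614 g; mannitol 11.220 g

Scale factor relative to 1 L: 0.66.
riboflavin: 0.96 µmol/L × 376.36 g/mol × 0.66 L ÷ 1000 = 0.238 mg
cobalt chloride hexahydrate: 12.3 mg/L × 0.66 L = 8.118 mg
L-tryptophan: 1.47 mmol/L × 204.2 g/mol × 0.66 L ÷ 1000 = 0.198 g
Tris-HCl: dilute stock: 31.2 mM × 660 mL ÷ 454 mM = 45.357 mL
ammonium chloride: V = C2·V2/C1 = 75.6 mM × 660 mL ÷ 2000 mM = 24.948 mL
ammonium nitrate: 0.931 g/L × 0.66 L = 0.614 g
mannitol: 1.7% w/v = 17 g/L → 17 × 0.66 L = 11.220 g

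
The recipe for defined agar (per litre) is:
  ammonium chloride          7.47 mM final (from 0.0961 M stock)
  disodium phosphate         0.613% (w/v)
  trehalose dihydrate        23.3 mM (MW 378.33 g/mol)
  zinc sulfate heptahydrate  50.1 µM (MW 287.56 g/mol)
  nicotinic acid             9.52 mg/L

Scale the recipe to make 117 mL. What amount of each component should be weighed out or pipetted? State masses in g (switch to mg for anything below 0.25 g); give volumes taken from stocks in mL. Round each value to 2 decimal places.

Target volume = 117 mL = 0.117 L.
ammonium chloride: dilute stock: 7.47 mM × 117 mL ÷ 96.1 mM = 9.09 mL
disodium phosphate: 0.613 g per 100 mL × 117 mL ÷ 100 = 0.72 g
trehalose dihydrate: 23.3 mmol/L × 378.33 g/mol × 0.117 L ÷ 1000 = 1.03 g
zinc sulfate heptahydrate: 50.1 µmol/L × 287.56 g/mol × 0.117 L ÷ 1000 = 1.69 mg
nicotinic acid: 9.52 mg/L × 0.117 L = 1.11 mg

ammonium chloride 9.09 mL; disodium phosphate 0.72 g; trehalose dihydrate 1.03 g; zinc sulfate heptahydrate 1.69 mg; nicotinic acid 1.11 mg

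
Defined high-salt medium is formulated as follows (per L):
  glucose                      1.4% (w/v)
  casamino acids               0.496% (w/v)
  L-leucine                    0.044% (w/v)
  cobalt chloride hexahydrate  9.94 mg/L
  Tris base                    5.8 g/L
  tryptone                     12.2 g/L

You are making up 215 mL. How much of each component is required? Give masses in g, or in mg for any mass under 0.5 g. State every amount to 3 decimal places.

glucose 3.010 g; casamino acids 1.066 g; L-leucine 94.600 mg; cobalt chloride hexahydrate 2.137 mg; Tris base 1.247 g; tryptone 2.623 g

Target volume = 215 mL = 0.215 L.
glucose: 1.4 g per 100 mL × 215 mL ÷ 100 = 3.010 g
casamino acids: 0.496 g per 100 mL × 215 mL ÷ 100 = 1.066 g
L-leucine: 0.044 g per 100 mL × 215 mL ÷ 100 = 0.0946 g = 94.600 mg
cobalt chloride hexahydrate: 9.94 mg/L × 0.215 L = 2.137 mg
Tris base: 5.8 g/L × 0.215 L = 1.247 g
tryptone: 12.2 g/L × 0.215 L = 2.623 g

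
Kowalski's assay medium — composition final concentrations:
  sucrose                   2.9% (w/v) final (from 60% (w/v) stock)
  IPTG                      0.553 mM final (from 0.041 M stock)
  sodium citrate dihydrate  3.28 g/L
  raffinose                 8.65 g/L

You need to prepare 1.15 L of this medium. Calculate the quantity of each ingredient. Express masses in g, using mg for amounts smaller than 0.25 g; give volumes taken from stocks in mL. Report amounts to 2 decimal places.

Scale factor relative to 1 L: 1.15.
sucrose: dilute stock: 2.9% ÷ 60% × 1150 mL = 55.58 mL
IPTG: V = C2·V2/C1 = 0.553 mM × 1150 mL ÷ 41 mM = 15.51 mL
sodium citrate dihydrate: 3.28 g/L × 1.15 L = 3.77 g
raffinose: 8.65 g/L × 1.15 L = 9.95 g

sucrose 55.58 mL; IPTG 15.51 mL; sodium citrate dihydrate 3.77 g; raffinose 9.95 g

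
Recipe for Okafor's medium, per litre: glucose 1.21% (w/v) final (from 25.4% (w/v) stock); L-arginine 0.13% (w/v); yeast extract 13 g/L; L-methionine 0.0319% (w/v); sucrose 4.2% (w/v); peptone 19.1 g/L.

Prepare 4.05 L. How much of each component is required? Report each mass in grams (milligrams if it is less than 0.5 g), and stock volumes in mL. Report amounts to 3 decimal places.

Working volume: 4.05 L.
glucose: C1V1 = C2V2 → 1.21% ÷ 25.4% × 4050 mL = 192.933 mL
L-arginine: 0.13 g per 100 mL × 4050 mL ÷ 100 = 5.265 g
yeast extract: 13 g/L × 4.05 L = 52.650 g
L-methionine: 0.0319 g per 100 mL × 4050 mL ÷ 100 = 1.292 g
sucrose: 4.2% w/v = 42 g/L → 42 × 4.05 L = 170.100 g
peptone: 19.1 g/L × 4.05 L = 77.355 g

glucose 192.933 mL; L-arginine 5.265 g; yeast extract 52.650 g; L-methionine 1.292 g; sucrose 170.100 g; peptone 77.355 g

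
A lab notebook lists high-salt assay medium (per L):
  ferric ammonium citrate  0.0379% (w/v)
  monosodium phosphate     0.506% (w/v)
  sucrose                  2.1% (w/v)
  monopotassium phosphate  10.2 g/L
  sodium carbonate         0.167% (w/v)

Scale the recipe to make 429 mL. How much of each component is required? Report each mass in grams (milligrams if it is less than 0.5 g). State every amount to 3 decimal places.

ferric ammonium citrate 162.591 mg; monosodium phosphate 2.171 g; sucrose 9.009 g; monopotassium phosphate 4.376 g; sodium carbonate 0.716 g

Working volume: 429 mL = 0.429 L.
ferric ammonium citrate: 0.0379% w/v = 0.379 g/L → 0.379 × 0.429 L = 0.162591 g = 162.591 mg
monosodium phosphate: 0.506% w/v = 5.06 g/L → 5.06 × 0.429 L = 2.171 g
sucrose: 2.1% w/v = 21 g/L → 21 × 0.429 L = 9.009 g
monopotassium phosphate: 10.2 g/L × 0.429 L = 4.376 g
sodium carbonate: 0.167 g per 100 mL × 429 mL ÷ 100 = 0.716 g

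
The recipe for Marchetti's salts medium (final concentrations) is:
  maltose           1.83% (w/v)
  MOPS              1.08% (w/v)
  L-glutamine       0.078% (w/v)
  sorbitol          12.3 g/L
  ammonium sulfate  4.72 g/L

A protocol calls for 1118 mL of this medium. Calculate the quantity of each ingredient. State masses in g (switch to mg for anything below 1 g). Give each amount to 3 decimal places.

maltose 20.459 g; MOPS 12.074 g; L-glutamine 872.040 mg; sorbitol 13.751 g; ammonium sulfate 5.277 g

Target volume = 1118 mL = 1.118 L.
maltose: 1.83 g per 100 mL × 1118 mL ÷ 100 = 20.459 g
MOPS: 1.08 g per 100 mL × 1118 mL ÷ 100 = 12.074 g
L-glutamine: 0.078% w/v = 0.78 g/L → 0.78 × 1.118 L = 0.87204 g = 872.040 mg
sorbitol: 12.3 g/L × 1.118 L = 13.751 g
ammonium sulfate: 4.72 g/L × 1.118 L = 5.277 g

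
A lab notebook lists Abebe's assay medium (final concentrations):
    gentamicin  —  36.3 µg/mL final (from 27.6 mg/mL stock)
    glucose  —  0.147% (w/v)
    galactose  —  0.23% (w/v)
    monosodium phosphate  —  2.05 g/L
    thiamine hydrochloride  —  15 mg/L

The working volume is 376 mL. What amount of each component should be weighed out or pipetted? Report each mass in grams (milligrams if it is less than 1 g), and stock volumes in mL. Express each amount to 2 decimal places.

gentamicin 0.49 mL; glucose 552.72 mg; galactose 864.80 mg; monosodium phosphate 770.80 mg; thiamine hydrochloride 5.64 mg

Target volume = 376 mL = 0.376 L.
gentamicin: C1V1 = C2V2 → 36.3 µg/mL × 376 mL ÷ 27600 µg/mL = 0.49 mL
glucose: 0.147% w/v = 1.47 g/L → 1.47 × 0.376 L = 0.55272 g = 552.72 mg
galactose: 0.23 g per 100 mL × 376 mL ÷ 100 = 0.8648 g = 864.80 mg
monosodium phosphate: 2.05 g/L × 0.376 L = 0.7708 g = 770.80 mg
thiamine hydrochloride: 15 mg/L × 0.376 L = 5.64 mg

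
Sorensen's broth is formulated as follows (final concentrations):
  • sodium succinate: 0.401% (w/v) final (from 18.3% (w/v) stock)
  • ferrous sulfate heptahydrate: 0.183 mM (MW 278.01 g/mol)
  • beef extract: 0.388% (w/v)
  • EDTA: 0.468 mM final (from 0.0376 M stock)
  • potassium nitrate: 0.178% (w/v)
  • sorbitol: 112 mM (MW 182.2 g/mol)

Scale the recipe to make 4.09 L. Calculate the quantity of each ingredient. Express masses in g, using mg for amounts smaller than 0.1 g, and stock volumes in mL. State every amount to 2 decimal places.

Scale factor relative to 1 L: 4.09.
sodium succinate: C1V1 = C2V2 → 0.401% ÷ 18.3% × 4090 mL = 89.62 mL
ferrous sulfate heptahydrate: 0.183 mmol/L × 278.01 g/mol × 4.09 L ÷ 1000 = 0.21 g
beef extract: 0.388 g per 100 mL × 4090 mL ÷ 100 = 15.87 g
EDTA: V = C2·V2/C1 = 0.468 mM × 4090 mL ÷ 37.6 mM = 50.91 mL
potassium nitrate: 0.178 g per 100 mL × 4090 mL ÷ 100 = 7.28 g
sorbitol: 112 mmol/L × 182.2 g/mol × 4.09 L ÷ 1000 = 83.46 g

sodium succinate 89.62 mL; ferrous sulfate heptahydrate 0.21 g; beef extract 15.87 g; EDTA 50.91 mL; potassium nitrate 7.28 g; sorbitol 83.46 g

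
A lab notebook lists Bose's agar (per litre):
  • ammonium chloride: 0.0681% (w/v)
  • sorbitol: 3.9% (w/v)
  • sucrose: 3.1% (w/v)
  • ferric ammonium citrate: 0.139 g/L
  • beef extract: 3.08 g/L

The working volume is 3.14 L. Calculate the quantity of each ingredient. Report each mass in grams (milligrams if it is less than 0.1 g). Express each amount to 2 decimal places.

ammonium chloride 2.14 g; sorbitol 122.46 g; sucrose 97.34 g; ferric ammonium citrate 0.44 g; beef extract 9.67 g

Working volume: 3.14 L.
ammonium chloride: 0.0681% w/v = 0.681 g/L → 0.681 × 3.14 L = 2.14 g
sorbitol: 3.9 g per 100 mL × 3140 mL ÷ 100 = 122.46 g
sucrose: 3.1 g per 100 mL × 3140 mL ÷ 100 = 97.34 g
ferric ammonium citrate: 0.139 g/L × 3.14 L = 0.44 g
beef extract: 3.08 g/L × 3.14 L = 9.67 g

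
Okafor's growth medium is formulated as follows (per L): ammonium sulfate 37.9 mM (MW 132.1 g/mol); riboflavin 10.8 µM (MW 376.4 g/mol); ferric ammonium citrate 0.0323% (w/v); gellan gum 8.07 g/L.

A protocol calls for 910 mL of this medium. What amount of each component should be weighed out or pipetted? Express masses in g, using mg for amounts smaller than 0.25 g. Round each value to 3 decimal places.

Scale factor relative to 1 L: 0.91.
ammonium sulfate: 37.9 mmol/L × 132.1 g/mol × 0.91 L ÷ 1000 = 4.556 g
riboflavin: 10.8 µmol/L × 376.4 g/mol × 0.91 L ÷ 1000 = 3.699 mg
ferric ammonium citrate: 0.0323% w/v = 0.323 g/L → 0.323 × 0.91 L = 0.294 g
gellan gum: 8.07 g/L × 0.91 L = 7.344 g

ammonium sulfate 4.556 g; riboflavin 3.699 mg; ferric ammonium citrate 0.294 g; gellan gum 7.344 g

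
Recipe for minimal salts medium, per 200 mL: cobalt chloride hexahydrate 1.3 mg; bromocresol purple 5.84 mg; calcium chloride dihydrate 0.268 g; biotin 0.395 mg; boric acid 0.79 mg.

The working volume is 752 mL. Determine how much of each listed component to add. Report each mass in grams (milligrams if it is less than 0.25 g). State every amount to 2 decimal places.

Scale factor = 752 mL / 200 mL = 3.76.
cobalt chloride hexahydrate: 1.3 mg × (752 mL / 200 mL) = 4.89 mg
bromocresol purple: 5.84 mg × (752 mL / 200 mL) = 21.96 mg
calcium chloride dihydrate: 0.268 g × (752 mL / 200 mL) = 1.01 g
biotin: 0.395 mg × (752 mL / 200 mL) = 1.49 mg
boric acid: 0.79 mg × (752 mL / 200 mL) = 2.97 mg

cobalt chloride hexahydrate 4.89 mg; bromocresol purple 21.96 mg; calcium chloride dihydrate 1.01 g; biotin 1.49 mg; boric acid 2.97 mg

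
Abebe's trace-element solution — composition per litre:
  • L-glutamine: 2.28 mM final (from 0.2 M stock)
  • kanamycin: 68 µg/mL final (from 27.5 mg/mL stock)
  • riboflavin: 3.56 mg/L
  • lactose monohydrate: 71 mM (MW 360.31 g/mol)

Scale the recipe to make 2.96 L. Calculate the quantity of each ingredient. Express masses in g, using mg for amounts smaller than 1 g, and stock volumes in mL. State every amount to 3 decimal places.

Scale factor relative to 1 L: 2.96.
L-glutamine: V = C2·V2/C1 = 2.28 mM × 2960 mL ÷ 200 mM = 33.744 mL
kanamycin: C1V1 = C2V2 → 68 µg/mL × 2960 mL ÷ 27500 µg/mL = 7.319 mL
riboflavin: 3.56 mg/L × 2.96 L = 10.538 mg
lactose monohydrate: 71 mmol/L × 360.31 g/mol × 2.96 L ÷ 1000 = 75.723 g

L-glutamine 33.744 mL; kanamycin 7.319 mL; riboflavin 10.538 mg; lactose monohydrate 75.723 g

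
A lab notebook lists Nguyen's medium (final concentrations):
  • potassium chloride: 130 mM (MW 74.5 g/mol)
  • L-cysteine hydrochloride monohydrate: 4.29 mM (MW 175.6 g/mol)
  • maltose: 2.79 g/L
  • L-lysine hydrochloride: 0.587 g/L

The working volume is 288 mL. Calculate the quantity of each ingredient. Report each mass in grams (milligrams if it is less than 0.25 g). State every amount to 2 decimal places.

Scale factor relative to 1 L: 0.288.
potassium chloride: 130 mmol/L × 74.5 g/mol × 0.288 L ÷ 1000 = 2.79 g
L-cysteine hydrochloride monohydrate: 4.29 mmol/L × 175.6 mg/mmol × 0.288 L = 216.96 mg
maltose: 2.79 g/L × 0.288 L = 0.80 g
L-lysine hydrochloride: 0.587 g/L × 0.288 L = 0.169056 g = 169.06 mg

potassium chloride 2.79 g; L-cysteine hydrochloride monohydrate 216.96 mg; maltose 0.80 g; L-lysine hydrochloride 169.06 mg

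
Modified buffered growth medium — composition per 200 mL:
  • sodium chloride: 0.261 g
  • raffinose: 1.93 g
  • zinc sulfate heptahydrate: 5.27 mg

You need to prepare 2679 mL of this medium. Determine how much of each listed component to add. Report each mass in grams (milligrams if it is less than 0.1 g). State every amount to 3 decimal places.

Ratio of target to recipe volume: 2679 / 200 = 13.395.
sodium chloride: 0.261 g × (2679 mL / 200 mL) = 3.496 g
raffinose: 1.93 g × (2679 mL / 200 mL) = 25.852 g
zinc sulfate heptahydrate: 5.27 mg × (2679 mL / 200 mL) = 70.592 mg

sodium chloride 3.496 g; raffinose 25.852 g; zinc sulfate heptahydrate 70.592 mg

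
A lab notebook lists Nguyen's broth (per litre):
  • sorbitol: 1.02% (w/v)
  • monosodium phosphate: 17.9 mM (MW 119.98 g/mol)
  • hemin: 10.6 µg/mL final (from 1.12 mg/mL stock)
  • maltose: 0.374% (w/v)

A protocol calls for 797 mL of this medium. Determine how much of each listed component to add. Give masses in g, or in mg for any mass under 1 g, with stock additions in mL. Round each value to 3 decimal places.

sorbitol 8.129 g; monosodium phosphate 1.712 g; hemin 7.543 mL; maltose 2.981 g

Target volume = 797 mL = 0.797 L.
sorbitol: 1.02 g per 100 mL × 797 mL ÷ 100 = 8.129 g
monosodium phosphate: 17.9 mmol/L × 119.98 g/mol × 0.797 L ÷ 1000 = 1.712 g
hemin: dilute stock: 10.6 µg/mL × 797 mL ÷ 1120 µg/mL = 7.543 mL
maltose: 0.374 g per 100 mL × 797 mL ÷ 100 = 2.981 g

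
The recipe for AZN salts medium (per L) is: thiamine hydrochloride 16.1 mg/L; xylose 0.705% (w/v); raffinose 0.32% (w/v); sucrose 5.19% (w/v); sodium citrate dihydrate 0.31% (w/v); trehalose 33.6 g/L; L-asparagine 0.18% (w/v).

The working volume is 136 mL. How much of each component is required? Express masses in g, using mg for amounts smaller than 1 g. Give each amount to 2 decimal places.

Target volume = 136 mL = 0.136 L.
thiamine hydrochloride: 16.1 mg/L × 0.136 L = 2.19 mg
xylose: 0.705 g per 100 mL × 136 mL ÷ 100 = 0.9588 g = 958.80 mg
raffinose: 0.32% w/v = 3.2 g/L → 3.2 × 0.136 L = 0.4352 g = 435.20 mg
sucrose: 5.19% w/v = 51.9 g/L → 51.9 × 0.136 L = 7.06 g
sodium citrate dihydrate: 0.31% w/v = 3.1 g/L → 3.1 × 0.136 L = 0.4216 g = 421.60 mg
trehalose: 33.6 g/L × 0.136 L = 4.57 g
L-asparagine: 0.18% w/v = 1.8 g/L → 1.8 × 0.136 L = 0.2448 g = 244.80 mg

thiamine hydrochloride 2.19 mg; xylose 958.80 mg; raffinose 435.20 mg; sucrose 7.06 g; sodium citrate dihydrate 421.60 mg; trehalose 4.57 g; L-asparagine 244.80 mg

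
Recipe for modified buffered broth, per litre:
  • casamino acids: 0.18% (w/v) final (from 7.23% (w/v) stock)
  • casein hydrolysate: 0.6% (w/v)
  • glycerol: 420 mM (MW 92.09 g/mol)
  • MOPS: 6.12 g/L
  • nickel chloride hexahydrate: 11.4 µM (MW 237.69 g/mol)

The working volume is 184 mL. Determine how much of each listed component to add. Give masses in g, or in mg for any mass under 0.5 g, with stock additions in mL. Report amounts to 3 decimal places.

casamino acids 4.581 mL; casein hydrolysate 1.104 g; glycerol 7.117 g; MOPS 1.126 g; nickel chloride hexahydrate 0.499 mg

Scale factor relative to 1 L: 0.184.
casamino acids: C1V1 = C2V2 → 0.18% ÷ 7.23% × 184 mL = 4.581 mL
casein hydrolysate: 0.6 g per 100 mL × 184 mL ÷ 100 = 1.104 g
glycerol: 420 mmol/L × 92.09 g/mol × 0.184 L ÷ 1000 = 7.117 g
MOPS: 6.12 g/L × 0.184 L = 1.126 g
nickel chloride hexahydrate: 11.4 µmol/L × 237.69 g/mol × 0.184 L ÷ 1000 = 0.499 mg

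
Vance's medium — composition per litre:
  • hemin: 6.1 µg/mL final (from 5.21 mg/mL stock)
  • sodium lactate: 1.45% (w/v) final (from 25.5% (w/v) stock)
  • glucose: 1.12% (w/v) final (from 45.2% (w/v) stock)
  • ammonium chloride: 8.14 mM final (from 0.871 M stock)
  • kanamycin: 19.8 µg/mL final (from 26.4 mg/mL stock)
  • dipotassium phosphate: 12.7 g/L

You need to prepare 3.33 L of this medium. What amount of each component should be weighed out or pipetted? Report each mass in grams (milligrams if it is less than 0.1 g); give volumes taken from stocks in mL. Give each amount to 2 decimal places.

Working volume: 3.33 L.
hemin: dilute stock: 6.1 µg/mL × 3330 mL ÷ 5210 µg/mL = 3.90 mL
sodium lactate: dilute stock: 1.45% ÷ 25.5% × 3330 mL = 189.35 mL
glucose: C1V1 = C2V2 → 1.12% ÷ 45.2% × 3330 mL = 82.51 mL
ammonium chloride: C1V1 = C2V2 → 8.14 mM × 3330 mL ÷ 871 mM = 31.12 mL
kanamycin: V = C2·V2/C1 = 19.8 µg/mL × 3330 mL ÷ 26400 µg/mL = 2.50 mL
dipotassium phosphate: 12.7 g/L × 3.33 L = 42.29 g

hemin 3.90 mL; sodium lactate 189.35 mL; glucose 82.51 mL; ammonium chloride 31.12 mL; kanamycin 2.50 mL; dipotassium phosphate 42.29 g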